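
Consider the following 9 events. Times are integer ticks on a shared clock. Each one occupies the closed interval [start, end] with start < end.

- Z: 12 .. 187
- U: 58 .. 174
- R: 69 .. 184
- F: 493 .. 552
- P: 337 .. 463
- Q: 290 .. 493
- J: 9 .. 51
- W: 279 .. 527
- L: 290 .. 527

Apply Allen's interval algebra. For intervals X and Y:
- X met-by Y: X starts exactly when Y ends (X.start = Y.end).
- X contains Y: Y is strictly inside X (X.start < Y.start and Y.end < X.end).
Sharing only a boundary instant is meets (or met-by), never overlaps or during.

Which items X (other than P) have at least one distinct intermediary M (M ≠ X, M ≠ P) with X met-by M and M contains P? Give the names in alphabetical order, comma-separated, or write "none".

F

Target P = [337, 463].
Intermediaries M with M contains P: L, Q, W.
Via L — items with X met-by L: none.
Via Q — items with X met-by Q: F.
Via W — items with X met-by W: none.
Union: F.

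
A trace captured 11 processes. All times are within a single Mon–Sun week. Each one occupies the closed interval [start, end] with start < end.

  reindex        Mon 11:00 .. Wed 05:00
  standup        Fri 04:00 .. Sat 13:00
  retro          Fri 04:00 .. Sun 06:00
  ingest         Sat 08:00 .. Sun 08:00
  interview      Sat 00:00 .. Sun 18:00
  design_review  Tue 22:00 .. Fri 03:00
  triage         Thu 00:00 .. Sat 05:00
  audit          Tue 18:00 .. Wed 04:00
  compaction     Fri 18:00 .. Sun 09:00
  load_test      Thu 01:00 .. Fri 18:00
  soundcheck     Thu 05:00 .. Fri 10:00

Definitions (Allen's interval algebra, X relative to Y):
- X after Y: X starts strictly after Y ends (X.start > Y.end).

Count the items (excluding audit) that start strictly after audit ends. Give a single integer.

8

Target audit = [Tue 18:00, Wed 04:00].
compaction [Fri 18:00, Sun 09:00] → after → counts.
design_review [Tue 22:00, Fri 03:00] → overlapped-by → no.
ingest [Sat 08:00, Sun 08:00] → after → counts.
interview [Sat 00:00, Sun 18:00] → after → counts.
load_test [Thu 01:00, Fri 18:00] → after → counts.
reindex [Mon 11:00, Wed 05:00] → contains → no.
retro [Fri 04:00, Sun 06:00] → after → counts.
soundcheck [Thu 05:00, Fri 10:00] → after → counts.
standup [Fri 04:00, Sat 13:00] → after → counts.
triage [Thu 00:00, Sat 05:00] → after → counts.
Total: 8.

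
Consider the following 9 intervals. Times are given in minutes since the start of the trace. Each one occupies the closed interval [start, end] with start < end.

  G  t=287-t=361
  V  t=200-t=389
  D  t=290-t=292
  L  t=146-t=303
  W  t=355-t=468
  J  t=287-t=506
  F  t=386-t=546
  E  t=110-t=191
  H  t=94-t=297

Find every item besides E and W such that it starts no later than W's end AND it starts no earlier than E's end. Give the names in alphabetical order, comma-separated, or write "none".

D, F, G, J, V

Conditions: its start is no later than W's end (X.start <= t=468) AND its start is no earlier than E's end (X.start >= t=191).
D: start t=290 <= t=468? ✓; start t=290 >= t=191? ✓ → yes.
F: start t=386 <= t=468? ✓; start t=386 >= t=191? ✓ → yes.
G: start t=287 <= t=468? ✓; start t=287 >= t=191? ✓ → yes.
H: start t=94 <= t=468? ✓; start t=94 >= t=191? ✗ → no.
J: start t=287 <= t=468? ✓; start t=287 >= t=191? ✓ → yes.
L: start t=146 <= t=468? ✓; start t=146 >= t=191? ✗ → no.
V: start t=200 <= t=468? ✓; start t=200 >= t=191? ✓ → yes.
Result: D, F, G, J, V.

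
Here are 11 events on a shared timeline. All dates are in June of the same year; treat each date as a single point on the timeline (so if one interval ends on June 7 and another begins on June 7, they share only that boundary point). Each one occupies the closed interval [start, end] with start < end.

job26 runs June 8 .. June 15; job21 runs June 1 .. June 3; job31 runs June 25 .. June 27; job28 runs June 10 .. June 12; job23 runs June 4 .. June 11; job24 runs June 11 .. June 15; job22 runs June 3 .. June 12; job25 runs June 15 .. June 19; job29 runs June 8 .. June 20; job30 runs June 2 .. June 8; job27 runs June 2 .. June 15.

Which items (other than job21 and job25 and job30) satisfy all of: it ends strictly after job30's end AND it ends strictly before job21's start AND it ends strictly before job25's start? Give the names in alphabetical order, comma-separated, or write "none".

none

Conditions: its end is strictly after job30's end (X.end > June 8) AND its end is strictly before job21's start (X.end < June 1) AND its end is strictly before job25's start (X.end < June 15).
job22: end June 12 > June 8? ✓; end June 12 < June 1? ✗; end June 12 < June 15? ✓ → no.
job23: end June 11 > June 8? ✓; end June 11 < June 1? ✗; end June 11 < June 15? ✓ → no.
job24: end June 15 > June 8? ✓; end June 15 < June 1? ✗; end June 15 < June 15? ✗ → no.
job26: end June 15 > June 8? ✓; end June 15 < June 1? ✗; end June 15 < June 15? ✗ → no.
job27: end June 15 > June 8? ✓; end June 15 < June 1? ✗; end June 15 < June 15? ✗ → no.
job28: end June 12 > June 8? ✓; end June 12 < June 1? ✗; end June 12 < June 15? ✓ → no.
job29: end June 20 > June 8? ✓; end June 20 < June 1? ✗; end June 20 < June 15? ✗ → no.
job31: end June 27 > June 8? ✓; end June 27 < June 1? ✗; end June 27 < June 15? ✗ → no.
Result: none.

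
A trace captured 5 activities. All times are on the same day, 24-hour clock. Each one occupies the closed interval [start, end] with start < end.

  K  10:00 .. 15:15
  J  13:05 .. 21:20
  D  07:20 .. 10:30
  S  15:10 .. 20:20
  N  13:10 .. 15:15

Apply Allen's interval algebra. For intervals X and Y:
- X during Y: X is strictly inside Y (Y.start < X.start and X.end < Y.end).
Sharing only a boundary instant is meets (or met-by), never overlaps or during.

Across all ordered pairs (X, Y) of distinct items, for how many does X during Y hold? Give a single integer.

Checking all 20 ordered pairs for relation 'during'; matching pairs in alphabetical order:
(N, J): N during J ✓
(S, J): S during J ✓
Count: 2.

2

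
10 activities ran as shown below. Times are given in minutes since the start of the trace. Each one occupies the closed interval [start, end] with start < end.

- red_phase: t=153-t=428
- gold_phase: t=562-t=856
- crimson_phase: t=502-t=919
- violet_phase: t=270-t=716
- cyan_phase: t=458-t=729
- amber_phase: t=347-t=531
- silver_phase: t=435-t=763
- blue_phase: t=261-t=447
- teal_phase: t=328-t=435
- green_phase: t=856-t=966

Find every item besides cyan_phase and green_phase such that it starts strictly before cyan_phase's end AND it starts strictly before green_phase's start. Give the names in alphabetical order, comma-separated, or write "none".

Conditions: its start is strictly before cyan_phase's end (X.start < t=729) AND its start is strictly before green_phase's start (X.start < t=856).
amber_phase: start t=347 < t=729? ✓; start t=347 < t=856? ✓ → yes.
blue_phase: start t=261 < t=729? ✓; start t=261 < t=856? ✓ → yes.
crimson_phase: start t=502 < t=729? ✓; start t=502 < t=856? ✓ → yes.
gold_phase: start t=562 < t=729? ✓; start t=562 < t=856? ✓ → yes.
red_phase: start t=153 < t=729? ✓; start t=153 < t=856? ✓ → yes.
silver_phase: start t=435 < t=729? ✓; start t=435 < t=856? ✓ → yes.
teal_phase: start t=328 < t=729? ✓; start t=328 < t=856? ✓ → yes.
violet_phase: start t=270 < t=729? ✓; start t=270 < t=856? ✓ → yes.
Result: amber_phase, blue_phase, crimson_phase, gold_phase, red_phase, silver_phase, teal_phase, violet_phase.

amber_phase, blue_phase, crimson_phase, gold_phase, red_phase, silver_phase, teal_phase, violet_phase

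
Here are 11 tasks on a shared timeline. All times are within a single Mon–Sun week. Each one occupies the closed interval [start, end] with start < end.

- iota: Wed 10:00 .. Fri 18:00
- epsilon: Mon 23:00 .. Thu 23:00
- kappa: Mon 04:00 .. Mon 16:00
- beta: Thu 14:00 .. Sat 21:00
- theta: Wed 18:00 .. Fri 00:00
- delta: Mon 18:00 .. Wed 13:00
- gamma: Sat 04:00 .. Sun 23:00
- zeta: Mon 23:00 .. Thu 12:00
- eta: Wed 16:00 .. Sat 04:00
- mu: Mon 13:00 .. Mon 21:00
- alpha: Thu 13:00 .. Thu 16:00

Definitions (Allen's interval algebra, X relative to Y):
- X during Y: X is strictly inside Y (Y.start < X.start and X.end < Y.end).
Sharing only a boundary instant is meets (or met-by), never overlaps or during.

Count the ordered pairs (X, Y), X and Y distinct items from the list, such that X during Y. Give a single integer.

Checking all 110 ordered pairs for relation 'during'; matching pairs in alphabetical order:
(alpha, epsilon): alpha during epsilon ✓
(alpha, eta): alpha during eta ✓
(alpha, iota): alpha during iota ✓
(alpha, theta): alpha during theta ✓
(theta, eta): theta during eta ✓
(theta, iota): theta during iota ✓
Count: 6.

6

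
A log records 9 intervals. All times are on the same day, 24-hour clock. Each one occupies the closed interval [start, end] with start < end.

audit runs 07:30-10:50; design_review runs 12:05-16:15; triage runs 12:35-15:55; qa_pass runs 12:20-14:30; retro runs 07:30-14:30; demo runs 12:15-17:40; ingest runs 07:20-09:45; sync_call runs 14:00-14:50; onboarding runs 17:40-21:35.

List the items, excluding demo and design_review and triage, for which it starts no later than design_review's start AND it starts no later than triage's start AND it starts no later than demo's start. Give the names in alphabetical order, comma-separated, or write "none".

Conditions: its start is no later than design_review's start (X.start <= 12:05) AND its start is no later than triage's start (X.start <= 12:35) AND its start is no later than demo's start (X.start <= 12:15).
audit: start 07:30 <= 12:05? ✓; start 07:30 <= 12:35? ✓; start 07:30 <= 12:15? ✓ → yes.
ingest: start 07:20 <= 12:05? ✓; start 07:20 <= 12:35? ✓; start 07:20 <= 12:15? ✓ → yes.
onboarding: start 17:40 <= 12:05? ✗; start 17:40 <= 12:35? ✗; start 17:40 <= 12:15? ✗ → no.
qa_pass: start 12:20 <= 12:05? ✗; start 12:20 <= 12:35? ✓; start 12:20 <= 12:15? ✗ → no.
retro: start 07:30 <= 12:05? ✓; start 07:30 <= 12:35? ✓; start 07:30 <= 12:15? ✓ → yes.
sync_call: start 14:00 <= 12:05? ✗; start 14:00 <= 12:35? ✗; start 14:00 <= 12:15? ✗ → no.
Result: audit, ingest, retro.

audit, ingest, retro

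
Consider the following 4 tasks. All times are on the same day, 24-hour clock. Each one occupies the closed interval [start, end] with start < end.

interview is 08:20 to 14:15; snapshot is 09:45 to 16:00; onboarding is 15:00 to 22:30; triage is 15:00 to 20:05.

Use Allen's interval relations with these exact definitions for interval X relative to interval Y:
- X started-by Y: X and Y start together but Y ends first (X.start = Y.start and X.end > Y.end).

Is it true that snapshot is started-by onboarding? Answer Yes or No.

No

snapshot = [09:45, 16:00], onboarding = [15:00, 22:30].
Actual relation of snapshot to onboarding: overlaps.
Asked whether 'started-by' holds → No.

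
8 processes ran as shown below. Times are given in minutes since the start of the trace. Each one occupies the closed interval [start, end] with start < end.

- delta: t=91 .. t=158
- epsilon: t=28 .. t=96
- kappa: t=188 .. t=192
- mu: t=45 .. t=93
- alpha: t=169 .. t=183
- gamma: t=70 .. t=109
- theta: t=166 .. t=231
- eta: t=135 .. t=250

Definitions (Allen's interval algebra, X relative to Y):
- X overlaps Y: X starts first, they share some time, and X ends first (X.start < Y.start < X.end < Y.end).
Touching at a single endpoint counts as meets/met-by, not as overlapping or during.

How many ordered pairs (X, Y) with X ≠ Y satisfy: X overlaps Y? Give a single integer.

Checking all 56 ordered pairs for relation 'overlaps'; matching pairs in alphabetical order:
(delta, eta): delta overlaps eta ✓
(epsilon, delta): epsilon overlaps delta ✓
(epsilon, gamma): epsilon overlaps gamma ✓
(gamma, delta): gamma overlaps delta ✓
(mu, delta): mu overlaps delta ✓
(mu, gamma): mu overlaps gamma ✓
Count: 6.

6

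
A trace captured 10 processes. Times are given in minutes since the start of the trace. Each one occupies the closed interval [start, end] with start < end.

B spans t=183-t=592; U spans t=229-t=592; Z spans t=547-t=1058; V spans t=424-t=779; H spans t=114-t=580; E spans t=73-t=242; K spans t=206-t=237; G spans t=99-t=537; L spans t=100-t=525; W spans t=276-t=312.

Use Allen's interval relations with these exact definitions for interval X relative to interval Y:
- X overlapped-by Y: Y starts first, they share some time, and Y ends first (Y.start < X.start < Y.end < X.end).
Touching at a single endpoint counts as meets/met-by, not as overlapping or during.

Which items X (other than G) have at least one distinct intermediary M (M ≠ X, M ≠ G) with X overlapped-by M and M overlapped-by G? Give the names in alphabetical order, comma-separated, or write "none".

B, U, V, Z

Target G = [t=99, t=537].
Intermediaries M with M overlapped-by G: B, H, U, V.
Via B — items with X overlapped-by B: V, Z.
Via H — items with X overlapped-by H: B, U, V, Z.
Via U — items with X overlapped-by U: V, Z.
Via V — items with X overlapped-by V: Z.
Union: B, U, V, Z.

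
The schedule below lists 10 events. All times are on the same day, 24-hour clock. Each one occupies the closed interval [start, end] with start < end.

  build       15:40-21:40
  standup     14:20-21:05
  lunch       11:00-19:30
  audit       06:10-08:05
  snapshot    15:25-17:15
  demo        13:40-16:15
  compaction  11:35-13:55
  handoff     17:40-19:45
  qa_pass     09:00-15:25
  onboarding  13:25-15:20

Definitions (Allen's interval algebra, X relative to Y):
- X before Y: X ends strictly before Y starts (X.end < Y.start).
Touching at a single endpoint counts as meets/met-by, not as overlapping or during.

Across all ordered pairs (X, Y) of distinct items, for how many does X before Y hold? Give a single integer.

20

Checking all 90 ordered pairs for relation 'before'; matching pairs in alphabetical order:
(audit, build): audit before build ✓
(audit, compaction): audit before compaction ✓
(audit, demo): audit before demo ✓
(audit, handoff): audit before handoff ✓
(audit, lunch): audit before lunch ✓
(audit, onboarding): audit before onboarding ✓
(audit, qa_pass): audit before qa_pass ✓
(audit, snapshot): audit before snapshot ✓
(audit, standup): audit before standup ✓
(compaction, build): compaction before build ✓
(compaction, handoff): compaction before handoff ✓
(compaction, snapshot): compaction before snapshot ✓
(compaction, standup): compaction before standup ✓
(demo, handoff): demo before handoff ✓
(onboarding, build): onboarding before build ✓
(onboarding, handoff): onboarding before handoff ✓
(onboarding, snapshot): onboarding before snapshot ✓
(qa_pass, build): qa_pass before build ✓
(qa_pass, handoff): qa_pass before handoff ✓
(snapshot, handoff): snapshot before handoff ✓
Count: 20.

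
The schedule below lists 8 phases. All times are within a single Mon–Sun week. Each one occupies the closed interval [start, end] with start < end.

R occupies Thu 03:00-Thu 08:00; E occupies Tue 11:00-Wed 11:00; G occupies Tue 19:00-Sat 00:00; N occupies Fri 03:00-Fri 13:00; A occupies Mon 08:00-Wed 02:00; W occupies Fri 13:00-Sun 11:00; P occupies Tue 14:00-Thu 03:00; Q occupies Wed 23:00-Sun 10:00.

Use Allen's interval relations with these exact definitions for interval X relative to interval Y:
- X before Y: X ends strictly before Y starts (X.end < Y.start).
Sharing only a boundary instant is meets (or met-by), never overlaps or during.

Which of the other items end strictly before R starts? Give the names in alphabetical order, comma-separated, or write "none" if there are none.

Target R = [Thu 03:00, Thu 08:00].
A [Mon 08:00, Wed 02:00] → before → yes.
E [Tue 11:00, Wed 11:00] → before → yes.
G [Tue 19:00, Sat 00:00] → contains → no.
N [Fri 03:00, Fri 13:00] → after → no.
P [Tue 14:00, Thu 03:00] → meets → no.
Q [Wed 23:00, Sun 10:00] → contains → no.
W [Fri 13:00, Sun 11:00] → after → no.
Result: A, E.

A, E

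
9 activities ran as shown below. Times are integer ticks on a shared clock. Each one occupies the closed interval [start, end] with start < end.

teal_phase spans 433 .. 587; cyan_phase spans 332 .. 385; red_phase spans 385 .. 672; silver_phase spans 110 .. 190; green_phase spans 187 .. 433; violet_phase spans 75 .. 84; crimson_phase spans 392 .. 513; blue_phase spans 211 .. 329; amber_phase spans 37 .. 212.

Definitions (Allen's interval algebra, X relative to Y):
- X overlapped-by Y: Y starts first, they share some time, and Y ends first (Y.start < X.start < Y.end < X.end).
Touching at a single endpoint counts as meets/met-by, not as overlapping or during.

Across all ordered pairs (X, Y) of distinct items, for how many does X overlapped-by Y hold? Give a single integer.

6

Checking all 72 ordered pairs for relation 'overlapped-by'; matching pairs in alphabetical order:
(blue_phase, amber_phase): blue_phase overlapped-by amber_phase ✓
(crimson_phase, green_phase): crimson_phase overlapped-by green_phase ✓
(green_phase, amber_phase): green_phase overlapped-by amber_phase ✓
(green_phase, silver_phase): green_phase overlapped-by silver_phase ✓
(red_phase, green_phase): red_phase overlapped-by green_phase ✓
(teal_phase, crimson_phase): teal_phase overlapped-by crimson_phase ✓
Count: 6.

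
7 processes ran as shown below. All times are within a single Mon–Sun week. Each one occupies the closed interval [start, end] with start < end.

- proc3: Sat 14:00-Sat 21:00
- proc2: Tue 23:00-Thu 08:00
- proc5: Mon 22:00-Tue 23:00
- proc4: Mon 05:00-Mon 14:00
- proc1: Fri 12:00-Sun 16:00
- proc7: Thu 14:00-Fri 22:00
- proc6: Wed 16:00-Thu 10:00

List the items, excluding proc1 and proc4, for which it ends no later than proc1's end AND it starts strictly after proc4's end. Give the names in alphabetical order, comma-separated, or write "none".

proc2, proc3, proc5, proc6, proc7

Conditions: its end is no later than proc1's end (X.end <= Sun 16:00) AND its start is strictly after proc4's end (X.start > Mon 14:00).
proc2: end Thu 08:00 <= Sun 16:00? ✓; start Tue 23:00 > Mon 14:00? ✓ → yes.
proc3: end Sat 21:00 <= Sun 16:00? ✓; start Sat 14:00 > Mon 14:00? ✓ → yes.
proc5: end Tue 23:00 <= Sun 16:00? ✓; start Mon 22:00 > Mon 14:00? ✓ → yes.
proc6: end Thu 10:00 <= Sun 16:00? ✓; start Wed 16:00 > Mon 14:00? ✓ → yes.
proc7: end Fri 22:00 <= Sun 16:00? ✓; start Thu 14:00 > Mon 14:00? ✓ → yes.
Result: proc2, proc3, proc5, proc6, proc7.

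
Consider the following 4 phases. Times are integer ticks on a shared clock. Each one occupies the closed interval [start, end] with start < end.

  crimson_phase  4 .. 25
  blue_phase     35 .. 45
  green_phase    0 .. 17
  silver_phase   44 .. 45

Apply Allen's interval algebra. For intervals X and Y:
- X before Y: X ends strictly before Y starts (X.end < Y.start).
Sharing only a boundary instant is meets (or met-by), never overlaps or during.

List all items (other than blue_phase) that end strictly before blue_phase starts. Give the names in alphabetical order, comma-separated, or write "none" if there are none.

crimson_phase, green_phase

Target blue_phase = [35, 45].
crimson_phase [4, 25] → before → yes.
green_phase [0, 17] → before → yes.
silver_phase [44, 45] → finishes → no.
Result: crimson_phase, green_phase.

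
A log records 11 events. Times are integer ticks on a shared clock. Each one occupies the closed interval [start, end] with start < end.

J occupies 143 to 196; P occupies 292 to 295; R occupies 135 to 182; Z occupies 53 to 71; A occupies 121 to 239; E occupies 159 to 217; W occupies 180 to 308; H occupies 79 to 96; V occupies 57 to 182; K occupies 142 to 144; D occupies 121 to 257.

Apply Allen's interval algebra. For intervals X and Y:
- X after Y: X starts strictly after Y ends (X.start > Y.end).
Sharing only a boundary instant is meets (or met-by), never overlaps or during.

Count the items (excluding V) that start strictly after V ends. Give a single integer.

1

Target V = [57, 182].
A [121, 239] → overlapped-by → no.
D [121, 257] → overlapped-by → no.
E [159, 217] → overlapped-by → no.
H [79, 96] → during → no.
J [143, 196] → overlapped-by → no.
K [142, 144] → during → no.
P [292, 295] → after → counts.
R [135, 182] → finishes → no.
W [180, 308] → overlapped-by → no.
Z [53, 71] → overlaps → no.
Total: 1.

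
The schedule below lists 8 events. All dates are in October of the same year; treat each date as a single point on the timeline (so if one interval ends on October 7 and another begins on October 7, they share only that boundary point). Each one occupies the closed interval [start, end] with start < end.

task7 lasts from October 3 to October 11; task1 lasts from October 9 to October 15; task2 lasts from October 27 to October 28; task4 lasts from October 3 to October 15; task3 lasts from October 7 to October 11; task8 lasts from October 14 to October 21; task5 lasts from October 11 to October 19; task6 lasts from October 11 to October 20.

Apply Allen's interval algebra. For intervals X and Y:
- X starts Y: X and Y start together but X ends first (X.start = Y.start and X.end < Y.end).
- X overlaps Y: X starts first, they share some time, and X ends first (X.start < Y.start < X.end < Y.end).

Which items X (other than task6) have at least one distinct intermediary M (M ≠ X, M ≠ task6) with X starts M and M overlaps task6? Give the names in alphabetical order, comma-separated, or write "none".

Target task6 = [October 11, October 20].
Intermediaries M with M overlaps task6: task1, task4.
Via task1 — items with X starts task1: none.
Via task4 — items with X starts task4: task7.
Union: task7.

task7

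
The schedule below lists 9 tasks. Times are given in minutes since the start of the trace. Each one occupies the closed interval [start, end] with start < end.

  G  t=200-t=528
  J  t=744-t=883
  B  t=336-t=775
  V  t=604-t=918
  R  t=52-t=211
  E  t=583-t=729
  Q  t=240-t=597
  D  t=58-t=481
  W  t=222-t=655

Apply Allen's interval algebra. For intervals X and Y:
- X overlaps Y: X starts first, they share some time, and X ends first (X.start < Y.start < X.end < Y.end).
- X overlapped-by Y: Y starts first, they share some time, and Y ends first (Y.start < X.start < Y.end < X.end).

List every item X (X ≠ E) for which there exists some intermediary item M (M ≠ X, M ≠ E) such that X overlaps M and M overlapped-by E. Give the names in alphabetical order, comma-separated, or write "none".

Target E = [t=583, t=729].
Intermediaries M with M overlapped-by E: V.
Via V — items with X overlaps V: B, W.
Union: B, W.

B, W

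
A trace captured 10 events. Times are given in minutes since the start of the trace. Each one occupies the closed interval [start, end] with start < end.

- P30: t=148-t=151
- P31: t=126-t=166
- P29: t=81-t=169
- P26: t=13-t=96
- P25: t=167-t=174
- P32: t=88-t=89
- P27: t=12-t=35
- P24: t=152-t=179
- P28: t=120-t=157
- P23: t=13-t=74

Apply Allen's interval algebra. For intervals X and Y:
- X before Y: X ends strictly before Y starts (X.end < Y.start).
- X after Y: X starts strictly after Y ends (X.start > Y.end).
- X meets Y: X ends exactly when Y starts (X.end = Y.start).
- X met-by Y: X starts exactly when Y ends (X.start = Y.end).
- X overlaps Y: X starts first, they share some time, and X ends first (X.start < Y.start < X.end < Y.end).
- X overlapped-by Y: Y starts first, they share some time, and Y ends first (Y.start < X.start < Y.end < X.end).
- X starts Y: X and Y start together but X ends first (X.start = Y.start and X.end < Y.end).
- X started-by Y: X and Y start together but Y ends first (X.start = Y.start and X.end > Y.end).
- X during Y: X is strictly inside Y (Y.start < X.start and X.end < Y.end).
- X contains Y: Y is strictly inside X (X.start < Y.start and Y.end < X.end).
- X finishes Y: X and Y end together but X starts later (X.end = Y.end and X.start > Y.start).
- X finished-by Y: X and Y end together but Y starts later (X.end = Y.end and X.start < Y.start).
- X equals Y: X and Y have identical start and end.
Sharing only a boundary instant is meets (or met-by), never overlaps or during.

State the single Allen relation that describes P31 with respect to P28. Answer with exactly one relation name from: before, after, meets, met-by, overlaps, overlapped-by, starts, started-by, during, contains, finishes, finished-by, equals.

overlapped-by

P31 = [t=126, t=166]; P28 = [t=120, t=157].
Compare endpoints: P31.start > P28.start, P31.start < P28.end, P31.end > P28.start, P31.end > P28.end.
That pattern is 'overlapped-by'.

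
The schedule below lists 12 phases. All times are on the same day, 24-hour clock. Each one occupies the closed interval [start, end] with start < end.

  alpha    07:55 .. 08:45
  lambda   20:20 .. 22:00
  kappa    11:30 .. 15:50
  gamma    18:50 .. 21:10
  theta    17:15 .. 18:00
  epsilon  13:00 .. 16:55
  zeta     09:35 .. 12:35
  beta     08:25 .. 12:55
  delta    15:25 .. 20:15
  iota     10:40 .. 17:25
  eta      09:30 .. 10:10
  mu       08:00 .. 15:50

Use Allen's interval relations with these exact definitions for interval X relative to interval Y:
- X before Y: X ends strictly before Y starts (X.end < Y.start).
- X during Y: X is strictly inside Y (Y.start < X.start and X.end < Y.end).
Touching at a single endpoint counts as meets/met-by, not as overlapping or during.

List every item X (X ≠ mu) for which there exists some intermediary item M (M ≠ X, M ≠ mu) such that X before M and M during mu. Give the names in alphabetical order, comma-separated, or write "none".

alpha

Target mu = [08:00, 15:50].
Intermediaries M with M during mu: beta, eta, zeta.
Via beta — items with X before beta: none.
Via eta — items with X before eta: alpha.
Via zeta — items with X before zeta: alpha.
Union: alpha.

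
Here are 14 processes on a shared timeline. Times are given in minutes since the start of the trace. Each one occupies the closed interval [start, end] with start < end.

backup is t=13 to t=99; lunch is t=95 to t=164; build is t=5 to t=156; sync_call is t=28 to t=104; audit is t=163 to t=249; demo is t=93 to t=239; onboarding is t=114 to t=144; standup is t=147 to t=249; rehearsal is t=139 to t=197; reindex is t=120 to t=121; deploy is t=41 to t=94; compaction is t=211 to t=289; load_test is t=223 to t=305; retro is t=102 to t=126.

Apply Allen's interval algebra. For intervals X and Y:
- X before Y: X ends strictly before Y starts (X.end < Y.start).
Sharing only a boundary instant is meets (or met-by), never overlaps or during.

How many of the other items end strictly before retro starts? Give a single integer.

Target retro = [t=102, t=126].
audit [t=163, t=249] → after → no.
backup [t=13, t=99] → before → counts.
build [t=5, t=156] → contains → no.
compaction [t=211, t=289] → after → no.
demo [t=93, t=239] → contains → no.
deploy [t=41, t=94] → before → counts.
load_test [t=223, t=305] → after → no.
lunch [t=95, t=164] → contains → no.
onboarding [t=114, t=144] → overlapped-by → no.
rehearsal [t=139, t=197] → after → no.
reindex [t=120, t=121] → during → no.
standup [t=147, t=249] → after → no.
sync_call [t=28, t=104] → overlaps → no.
Total: 2.

2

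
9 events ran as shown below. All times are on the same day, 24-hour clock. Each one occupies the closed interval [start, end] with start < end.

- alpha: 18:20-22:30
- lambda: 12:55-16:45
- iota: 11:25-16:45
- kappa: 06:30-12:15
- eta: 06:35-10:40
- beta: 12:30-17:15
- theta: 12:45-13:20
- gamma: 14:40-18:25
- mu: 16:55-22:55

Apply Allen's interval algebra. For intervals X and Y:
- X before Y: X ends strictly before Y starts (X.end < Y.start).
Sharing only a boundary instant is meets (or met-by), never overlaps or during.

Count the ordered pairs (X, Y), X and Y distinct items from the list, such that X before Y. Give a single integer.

21

Checking all 72 ordered pairs for relation 'before'; matching pairs in alphabetical order:
(beta, alpha): beta before alpha ✓
(eta, alpha): eta before alpha ✓
(eta, beta): eta before beta ✓
(eta, gamma): eta before gamma ✓
(eta, iota): eta before iota ✓
(eta, lambda): eta before lambda ✓
(eta, mu): eta before mu ✓
(eta, theta): eta before theta ✓
(iota, alpha): iota before alpha ✓
(iota, mu): iota before mu ✓
(kappa, alpha): kappa before alpha ✓
(kappa, beta): kappa before beta ✓
(kappa, gamma): kappa before gamma ✓
(kappa, lambda): kappa before lambda ✓
(kappa, mu): kappa before mu ✓
(kappa, theta): kappa before theta ✓
(lambda, alpha): lambda before alpha ✓
(lambda, mu): lambda before mu ✓
(theta, alpha): theta before alpha ✓
(theta, gamma): theta before gamma ✓
(theta, mu): theta before mu ✓
Count: 21.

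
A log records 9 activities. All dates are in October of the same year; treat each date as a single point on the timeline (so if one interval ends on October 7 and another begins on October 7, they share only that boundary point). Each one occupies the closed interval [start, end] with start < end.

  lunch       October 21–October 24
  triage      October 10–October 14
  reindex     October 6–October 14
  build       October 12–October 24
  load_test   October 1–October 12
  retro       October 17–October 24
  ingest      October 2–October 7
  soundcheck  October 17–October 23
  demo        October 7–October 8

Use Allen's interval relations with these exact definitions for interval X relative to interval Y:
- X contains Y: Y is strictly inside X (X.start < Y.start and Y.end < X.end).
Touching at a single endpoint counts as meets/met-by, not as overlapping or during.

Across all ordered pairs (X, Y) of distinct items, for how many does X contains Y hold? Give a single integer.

4

Checking all 72 ordered pairs for relation 'contains'; matching pairs in alphabetical order:
(build, soundcheck): build contains soundcheck ✓
(load_test, demo): load_test contains demo ✓
(load_test, ingest): load_test contains ingest ✓
(reindex, demo): reindex contains demo ✓
Count: 4.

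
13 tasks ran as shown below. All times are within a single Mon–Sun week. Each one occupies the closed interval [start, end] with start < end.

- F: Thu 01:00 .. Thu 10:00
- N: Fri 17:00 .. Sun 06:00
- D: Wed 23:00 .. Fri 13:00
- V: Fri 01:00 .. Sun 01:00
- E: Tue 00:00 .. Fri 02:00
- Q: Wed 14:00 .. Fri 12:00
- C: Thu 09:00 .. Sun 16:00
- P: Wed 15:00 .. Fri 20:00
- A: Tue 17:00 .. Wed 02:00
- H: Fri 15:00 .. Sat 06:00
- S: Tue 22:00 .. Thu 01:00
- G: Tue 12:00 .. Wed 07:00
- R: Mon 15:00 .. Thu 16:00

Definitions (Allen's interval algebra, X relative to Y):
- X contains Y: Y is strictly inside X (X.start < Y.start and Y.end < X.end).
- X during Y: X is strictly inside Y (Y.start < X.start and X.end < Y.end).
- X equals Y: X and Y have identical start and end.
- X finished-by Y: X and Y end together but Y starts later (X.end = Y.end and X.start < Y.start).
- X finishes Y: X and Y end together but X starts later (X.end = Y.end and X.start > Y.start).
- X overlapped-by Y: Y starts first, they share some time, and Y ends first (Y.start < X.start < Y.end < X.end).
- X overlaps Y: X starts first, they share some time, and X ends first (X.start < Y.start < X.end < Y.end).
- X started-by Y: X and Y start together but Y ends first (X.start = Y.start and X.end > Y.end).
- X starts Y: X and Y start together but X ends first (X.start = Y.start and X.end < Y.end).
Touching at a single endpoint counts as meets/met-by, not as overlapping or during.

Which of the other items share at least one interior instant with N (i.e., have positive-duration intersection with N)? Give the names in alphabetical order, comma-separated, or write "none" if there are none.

C, H, P, V

Target N = [Fri 17:00, Sun 06:00].
A [Tue 17:00, Wed 02:00] → before → no.
C [Thu 09:00, Sun 16:00] → contains → yes.
D [Wed 23:00, Fri 13:00] → before → no.
E [Tue 00:00, Fri 02:00] → before → no.
F [Thu 01:00, Thu 10:00] → before → no.
G [Tue 12:00, Wed 07:00] → before → no.
H [Fri 15:00, Sat 06:00] → overlaps → yes.
P [Wed 15:00, Fri 20:00] → overlaps → yes.
Q [Wed 14:00, Fri 12:00] → before → no.
R [Mon 15:00, Thu 16:00] → before → no.
S [Tue 22:00, Thu 01:00] → before → no.
V [Fri 01:00, Sun 01:00] → overlaps → yes.
Result: C, H, P, V.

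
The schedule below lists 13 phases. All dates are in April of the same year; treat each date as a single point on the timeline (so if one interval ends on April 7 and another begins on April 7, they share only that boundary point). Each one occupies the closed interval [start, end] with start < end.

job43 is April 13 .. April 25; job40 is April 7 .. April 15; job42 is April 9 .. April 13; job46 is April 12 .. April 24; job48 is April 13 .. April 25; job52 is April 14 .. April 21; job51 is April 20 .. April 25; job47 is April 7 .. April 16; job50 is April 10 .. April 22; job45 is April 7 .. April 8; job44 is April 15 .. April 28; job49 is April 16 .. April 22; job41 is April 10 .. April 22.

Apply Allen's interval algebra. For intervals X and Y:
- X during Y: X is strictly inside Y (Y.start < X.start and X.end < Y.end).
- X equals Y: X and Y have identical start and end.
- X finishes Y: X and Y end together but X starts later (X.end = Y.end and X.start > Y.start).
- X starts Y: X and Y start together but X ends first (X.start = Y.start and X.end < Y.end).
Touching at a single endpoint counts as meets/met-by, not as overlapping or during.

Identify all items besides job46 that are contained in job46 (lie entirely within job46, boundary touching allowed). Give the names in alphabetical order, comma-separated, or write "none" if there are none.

job49, job52

Target job46 = [April 12, April 24].
job40 [April 7, April 15] → overlaps → no.
job41 [April 10, April 22] → overlaps → no.
job42 [April 9, April 13] → overlaps → no.
job43 [April 13, April 25] → overlapped-by → no.
job44 [April 15, April 28] → overlapped-by → no.
job45 [April 7, April 8] → before → no.
job47 [April 7, April 16] → overlaps → no.
job48 [April 13, April 25] → overlapped-by → no.
job49 [April 16, April 22] → during → yes.
job50 [April 10, April 22] → overlaps → no.
job51 [April 20, April 25] → overlapped-by → no.
job52 [April 14, April 21] → during → yes.
Result: job49, job52.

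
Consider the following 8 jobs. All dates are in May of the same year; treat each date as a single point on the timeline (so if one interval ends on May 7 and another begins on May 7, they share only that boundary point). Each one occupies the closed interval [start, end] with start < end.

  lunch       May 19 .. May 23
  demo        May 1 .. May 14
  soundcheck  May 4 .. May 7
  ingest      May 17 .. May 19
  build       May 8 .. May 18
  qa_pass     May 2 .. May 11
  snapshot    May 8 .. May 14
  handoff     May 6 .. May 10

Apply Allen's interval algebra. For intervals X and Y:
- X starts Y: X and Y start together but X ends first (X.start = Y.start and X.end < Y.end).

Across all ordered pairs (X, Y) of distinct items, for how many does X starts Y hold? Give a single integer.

1

Checking all 56 ordered pairs for relation 'starts'; matching pairs in alphabetical order:
(snapshot, build): snapshot starts build ✓
Count: 1.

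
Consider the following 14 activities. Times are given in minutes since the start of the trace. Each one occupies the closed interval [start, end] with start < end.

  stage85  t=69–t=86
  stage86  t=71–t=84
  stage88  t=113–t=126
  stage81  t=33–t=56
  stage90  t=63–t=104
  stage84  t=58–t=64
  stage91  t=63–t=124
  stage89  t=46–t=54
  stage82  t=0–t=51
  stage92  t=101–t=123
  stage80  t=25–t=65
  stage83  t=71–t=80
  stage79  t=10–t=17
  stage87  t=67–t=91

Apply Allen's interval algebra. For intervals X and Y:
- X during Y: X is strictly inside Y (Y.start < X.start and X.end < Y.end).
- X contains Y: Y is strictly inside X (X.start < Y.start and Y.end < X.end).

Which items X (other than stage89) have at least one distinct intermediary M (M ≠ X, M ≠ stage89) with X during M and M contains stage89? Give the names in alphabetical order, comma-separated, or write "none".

Target stage89 = [t=46, t=54].
Intermediaries M with M contains stage89: stage80, stage81.
Via stage80 — items with X during stage80: stage81, stage84.
Via stage81 — items with X during stage81: none.
Union: stage81, stage84.

stage81, stage84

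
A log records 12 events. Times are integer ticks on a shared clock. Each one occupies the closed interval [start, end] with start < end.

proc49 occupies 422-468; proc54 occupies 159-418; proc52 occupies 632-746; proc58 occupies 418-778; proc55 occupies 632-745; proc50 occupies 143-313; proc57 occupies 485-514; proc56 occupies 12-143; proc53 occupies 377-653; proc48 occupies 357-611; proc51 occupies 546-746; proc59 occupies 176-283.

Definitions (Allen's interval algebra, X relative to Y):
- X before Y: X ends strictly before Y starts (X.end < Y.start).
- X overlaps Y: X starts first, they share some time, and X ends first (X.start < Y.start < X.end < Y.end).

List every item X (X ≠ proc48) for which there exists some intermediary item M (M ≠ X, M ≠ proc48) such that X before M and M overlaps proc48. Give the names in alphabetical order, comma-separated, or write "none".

proc56

Target proc48 = [357, 611].
Intermediaries M with M overlaps proc48: proc54.
Via proc54 — items with X before proc54: proc56.
Union: proc56.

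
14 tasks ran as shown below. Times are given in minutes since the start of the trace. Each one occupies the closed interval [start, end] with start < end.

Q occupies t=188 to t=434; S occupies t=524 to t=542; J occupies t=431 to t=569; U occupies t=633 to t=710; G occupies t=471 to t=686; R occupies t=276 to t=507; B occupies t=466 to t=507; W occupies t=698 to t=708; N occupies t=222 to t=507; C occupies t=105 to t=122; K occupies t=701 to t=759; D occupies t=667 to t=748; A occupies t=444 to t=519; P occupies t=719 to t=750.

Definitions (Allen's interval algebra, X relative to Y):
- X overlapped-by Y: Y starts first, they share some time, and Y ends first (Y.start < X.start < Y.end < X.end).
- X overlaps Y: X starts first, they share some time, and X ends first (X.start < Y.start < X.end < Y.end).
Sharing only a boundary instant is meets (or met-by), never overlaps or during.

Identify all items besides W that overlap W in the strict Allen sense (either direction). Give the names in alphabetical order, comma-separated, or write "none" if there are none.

Target W = [t=698, t=708].
A [t=444, t=519] → before → no.
B [t=466, t=507] → before → no.
C [t=105, t=122] → before → no.
D [t=667, t=748] → contains → no.
G [t=471, t=686] → before → no.
J [t=431, t=569] → before → no.
K [t=701, t=759] → overlapped-by → yes.
N [t=222, t=507] → before → no.
P [t=719, t=750] → after → no.
Q [t=188, t=434] → before → no.
R [t=276, t=507] → before → no.
S [t=524, t=542] → before → no.
U [t=633, t=710] → contains → no.
Result: K.

K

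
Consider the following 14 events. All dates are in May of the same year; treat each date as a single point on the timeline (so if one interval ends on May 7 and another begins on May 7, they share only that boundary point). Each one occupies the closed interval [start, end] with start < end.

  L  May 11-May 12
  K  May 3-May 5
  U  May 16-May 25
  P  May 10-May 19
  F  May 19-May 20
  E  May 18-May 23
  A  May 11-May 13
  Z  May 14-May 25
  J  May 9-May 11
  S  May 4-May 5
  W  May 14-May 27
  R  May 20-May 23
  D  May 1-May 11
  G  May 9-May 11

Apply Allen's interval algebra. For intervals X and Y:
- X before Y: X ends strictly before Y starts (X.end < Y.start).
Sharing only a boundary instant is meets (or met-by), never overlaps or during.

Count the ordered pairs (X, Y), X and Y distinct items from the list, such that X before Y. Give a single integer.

53

Checking all 182 ordered pairs for relation 'before'; matching pairs in alphabetical order:
(A, E): A before E ✓
(A, F): A before F ✓
(A, R): A before R ✓
(A, U): A before U ✓
(A, W): A before W ✓
(A, Z): A before Z ✓
(D, E): D before E ✓
(D, F): D before F ✓
(D, R): D before R ✓
(D, U): D before U ✓
(D, W): D before W ✓
(D, Z): D before Z ✓
(G, E): G before E ✓
(G, F): G before F ✓
(G, R): G before R ✓
(G, U): G before U ✓
(G, W): G before W ✓
(G, Z): G before Z ✓
(J, E): J before E ✓
(J, F): J before F ✓
(J, R): J before R ✓
(J, U): J before U ✓
(J, W): J before W ✓
(J, Z): J before Z ✓
... plus 29 further pairs not listed.
Count: 53.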